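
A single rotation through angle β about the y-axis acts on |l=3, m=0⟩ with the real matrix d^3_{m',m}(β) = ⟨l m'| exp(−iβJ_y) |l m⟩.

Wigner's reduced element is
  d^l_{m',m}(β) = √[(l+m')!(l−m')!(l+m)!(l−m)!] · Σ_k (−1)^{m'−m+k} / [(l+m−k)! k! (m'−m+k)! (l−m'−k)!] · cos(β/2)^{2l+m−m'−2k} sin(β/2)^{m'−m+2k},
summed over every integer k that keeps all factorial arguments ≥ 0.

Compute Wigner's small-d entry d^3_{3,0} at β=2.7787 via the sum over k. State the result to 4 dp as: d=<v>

d=-0.0250

d^3_{3,0}(β=2.7787) via Wigner's sum:
With c≡cos(β/2)=0.180452 and s≡sin(β/2)=0.983584, N=[720·1·6·6]^{1/2}=160.996894
Admissible k: 0..0 (factorial args all ≥0)
  k=0: (−1)^3·160.9969/(36)·0.1805^3·0.9836^3 = -0.025006
d^3_{3,0}(2.7787) = -0.025006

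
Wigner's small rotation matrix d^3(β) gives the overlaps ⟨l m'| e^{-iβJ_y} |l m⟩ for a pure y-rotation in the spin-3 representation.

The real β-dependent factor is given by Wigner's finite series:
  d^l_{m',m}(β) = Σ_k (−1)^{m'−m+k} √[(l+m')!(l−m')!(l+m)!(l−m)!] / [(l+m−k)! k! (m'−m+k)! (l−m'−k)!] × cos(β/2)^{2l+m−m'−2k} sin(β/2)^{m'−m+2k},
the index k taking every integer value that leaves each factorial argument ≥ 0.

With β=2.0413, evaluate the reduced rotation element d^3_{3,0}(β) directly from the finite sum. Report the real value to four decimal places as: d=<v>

d=-0.3959

d^3_{3,0}(β=2.0413) via Wigner's sum:
Half-angle: c=0.522812, s=0.852448. N=√(720·1·6·6)=160.996894
k: max(0,(0)−(3))=0 … min(3+(0),3−(3))=0
  k=0: (−1)^3·160.9969/(36)·0.5228^3·0.8524^3 = -0.395872
d^3_{3,0}(2.0413) = -0.395872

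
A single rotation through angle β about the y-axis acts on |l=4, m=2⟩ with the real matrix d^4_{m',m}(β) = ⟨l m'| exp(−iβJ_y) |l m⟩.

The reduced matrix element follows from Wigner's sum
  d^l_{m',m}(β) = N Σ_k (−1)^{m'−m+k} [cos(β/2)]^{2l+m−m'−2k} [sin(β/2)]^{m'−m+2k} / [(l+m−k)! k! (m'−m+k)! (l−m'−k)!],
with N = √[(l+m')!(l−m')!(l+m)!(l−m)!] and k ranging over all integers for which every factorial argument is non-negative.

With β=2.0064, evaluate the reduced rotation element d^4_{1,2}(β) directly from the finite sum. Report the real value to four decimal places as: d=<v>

d^4_{1,2}(β=2.0064) via Wigner's sum:
With c≡cos(β/2)=0.537607 and s≡sin(β/2)=0.843196, N=[120·6·720·2]^{1/2}=1018.233765
k∈{1,2,3} keeps every argument non-negative
  k=1: (−1)^0·1018.2338/(240)·0.5376^7·0.8432^1 = +0.046432
  k=2: (−1)^1·1018.2338/(48)·0.5376^5·0.8432^3 = -0.571104
  k=3: (−1)^2·1018.2338/(72)·0.5376^3·0.8432^5 = +0.936593
d^4_{1,2}(2.0064) = +0.046432 -0.571104 +0.936593 = +0.411921

d=0.4119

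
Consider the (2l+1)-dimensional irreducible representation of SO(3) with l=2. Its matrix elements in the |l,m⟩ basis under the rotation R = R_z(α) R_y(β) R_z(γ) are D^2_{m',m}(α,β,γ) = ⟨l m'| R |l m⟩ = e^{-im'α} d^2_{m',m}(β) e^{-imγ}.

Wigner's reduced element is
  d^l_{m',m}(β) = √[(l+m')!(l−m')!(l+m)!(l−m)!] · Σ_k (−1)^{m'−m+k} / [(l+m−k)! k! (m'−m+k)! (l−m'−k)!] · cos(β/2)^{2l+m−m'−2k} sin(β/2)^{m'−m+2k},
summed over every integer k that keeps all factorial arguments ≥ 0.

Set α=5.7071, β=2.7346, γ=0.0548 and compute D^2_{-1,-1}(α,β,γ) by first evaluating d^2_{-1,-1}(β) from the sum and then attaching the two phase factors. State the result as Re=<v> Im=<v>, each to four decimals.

Re=-0.1005 Im=0.0577

Split into d^2_{-1,-1}(β=2.7346) × two z-phases.
With c≡cos(β/2)=0.202095 and s≡sin(β/2)=0.979366, N=[1·6·1·6]^{1/2}=6.000000
The bounds max(0,m−m')=0 and min(l+m,l−m')=1 give 2 terms
  k=0: (−1)^0·6.0000/(6)·0.2021^4·0.9794^0 = +0.001668
  k=1: (−1)^1·6.0000/(2)·0.2021^2·0.9794^2 = -0.117523
d^2_{-1,-1}(2.7346) = +0.001668 -0.117523 = -0.115854
Attach z-rotation phases: D = e^{-i(-1)(5.7071)}·(-0.115854)·e^{-i(-1)(0.0548)} = -0.100467+0.057695i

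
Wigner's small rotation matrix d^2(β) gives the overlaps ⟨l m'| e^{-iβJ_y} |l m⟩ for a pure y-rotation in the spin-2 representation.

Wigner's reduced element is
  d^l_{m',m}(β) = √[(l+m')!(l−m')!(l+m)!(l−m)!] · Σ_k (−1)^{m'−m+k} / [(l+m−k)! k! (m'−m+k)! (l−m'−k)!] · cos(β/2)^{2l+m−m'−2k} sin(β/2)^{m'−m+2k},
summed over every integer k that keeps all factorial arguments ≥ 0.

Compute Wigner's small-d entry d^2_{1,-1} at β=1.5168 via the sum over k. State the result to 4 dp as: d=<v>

d^2_{1,-1}(β=1.5168) via Wigner's sum:
Half-angle: c=0.725937, s=0.687761. N=√(6·1·1·6)=6.000000
The bounds max(0,m−m')=0 and min(l+m,l−m')=1 give 2 terms
  k=0: (−1)^2·6.0000/(2)·0.7259^2·0.6878^2 = +0.747815
  k=1: (−1)^3·6.0000/(6)·0.7259^0·0.6878^4 = -0.223743
d^2_{1,-1}(1.5168) = +0.747815 -0.223743 = +0.524072

d=0.5241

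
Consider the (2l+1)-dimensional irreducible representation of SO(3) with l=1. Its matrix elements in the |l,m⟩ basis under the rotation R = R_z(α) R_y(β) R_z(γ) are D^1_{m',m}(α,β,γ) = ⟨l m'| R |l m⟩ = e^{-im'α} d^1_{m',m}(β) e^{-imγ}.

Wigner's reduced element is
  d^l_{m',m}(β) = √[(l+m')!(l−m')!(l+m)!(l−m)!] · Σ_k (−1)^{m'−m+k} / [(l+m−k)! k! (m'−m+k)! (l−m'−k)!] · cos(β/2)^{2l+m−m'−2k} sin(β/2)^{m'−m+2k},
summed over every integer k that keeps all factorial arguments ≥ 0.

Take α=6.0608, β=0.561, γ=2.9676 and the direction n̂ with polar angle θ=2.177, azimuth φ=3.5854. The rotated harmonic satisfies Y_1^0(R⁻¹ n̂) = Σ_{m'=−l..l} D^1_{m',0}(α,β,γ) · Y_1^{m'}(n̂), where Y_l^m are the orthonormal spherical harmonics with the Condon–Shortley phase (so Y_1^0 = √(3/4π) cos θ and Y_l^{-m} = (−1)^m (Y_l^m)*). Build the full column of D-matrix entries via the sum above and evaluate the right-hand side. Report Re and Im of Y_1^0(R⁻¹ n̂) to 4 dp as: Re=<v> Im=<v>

Need the full column D^1_{m',0} for m'=−1..1 at α=6.0608, β=0.561, γ=2.9676.
cos(β/2)=0.960917, sin(β/2)=0.276836
d^1_{-1,0}: single k=1 term ⇒ +0.376204;  D = +0.366940-0.082974i
d^1_{0,0}: k∈[0..1] ⇒ +0.923362 -0.076638 = +0.846724;  D = +0.846724+0.000000i
d^1_{1,0}: single k=0 term ⇒ -0.376204;  D = -0.366940-0.082974i
Y_1^{m'}(θ=2.177,φ=3.5854) and Σ D·Y over m':
  (+0.3669-0.0830i)·(-0.2564+0.1219i)  (+0.8467+0.0000i)·(-0.2784+0.0000i)  (-0.3669-0.0830i)·(+0.2564+0.1219i)
Y_1^0(R⁻¹ n̂) = -0.403667+0.000000i

Re=-0.4037 Im=0.0000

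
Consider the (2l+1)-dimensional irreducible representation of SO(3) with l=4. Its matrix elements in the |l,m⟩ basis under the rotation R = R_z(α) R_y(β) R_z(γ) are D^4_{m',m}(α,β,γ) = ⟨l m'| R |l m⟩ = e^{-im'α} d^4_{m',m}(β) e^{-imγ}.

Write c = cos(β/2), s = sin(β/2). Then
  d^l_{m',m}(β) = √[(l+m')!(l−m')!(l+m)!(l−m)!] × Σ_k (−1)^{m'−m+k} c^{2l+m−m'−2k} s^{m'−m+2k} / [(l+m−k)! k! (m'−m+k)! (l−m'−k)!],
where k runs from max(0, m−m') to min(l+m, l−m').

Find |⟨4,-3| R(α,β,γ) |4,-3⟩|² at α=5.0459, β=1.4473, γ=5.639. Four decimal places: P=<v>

P=0.1972

First d^4_{-3,-3}(β=1.4473), then the phase factors e^{-i(-3)α} and e^{-i(-3)γ}:
Half-angle: c=0.749394, s=0.662124. N=√(1·5040·1·5040)=5040.000000
The bounds max(0,m−m')=0 and min(l+m,l−m')=1 give 2 terms
  k=0: (−1)^0·5040.0000/(5040)·0.7494^8·0.6621^0 = +0.099468
  k=1: (−1)^1·5040.0000/(720)·0.7494^6·0.6621^2 = -0.543549
d^4_{-3,-3}(1.4473) = +0.099468 -0.543549 = -0.444081
|D^4_{-3,-3}|² = |d^4_{-3,-3}(β)|² = (-0.444081)² = 0.197208 (the z-rotation phases have unit modulus)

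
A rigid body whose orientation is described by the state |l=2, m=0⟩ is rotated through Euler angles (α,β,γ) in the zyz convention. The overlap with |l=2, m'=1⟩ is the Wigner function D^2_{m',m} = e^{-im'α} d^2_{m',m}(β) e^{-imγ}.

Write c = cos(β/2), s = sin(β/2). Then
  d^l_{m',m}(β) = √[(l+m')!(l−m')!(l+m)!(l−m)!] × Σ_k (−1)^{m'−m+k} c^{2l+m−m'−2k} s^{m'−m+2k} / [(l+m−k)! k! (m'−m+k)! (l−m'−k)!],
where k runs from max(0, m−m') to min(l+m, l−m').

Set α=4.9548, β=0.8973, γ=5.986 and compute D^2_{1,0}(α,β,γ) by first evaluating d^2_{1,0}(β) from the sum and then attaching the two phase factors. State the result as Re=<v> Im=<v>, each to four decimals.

Re=-0.1433 Im=-0.5796

First d^2_{1,0}(β=0.8973), then the phase factors e^{-i(1)α} and e^{-i(0)γ}:
Half-angle: c=0.901033, s=0.433750. N=√(6·1·2·2)=4.898979
The bounds max(0,m−m')=0 and min(l+m,l−m')=1 give 2 terms
  k=0: (−1)^1·4.8990/(2)·0.9010^3·0.4337^1 = -0.777208
  k=1: (−1)^2·4.8990/(2)·0.9010^1·0.4337^3 = +0.180108
d^2_{1,0}(0.8973) = -0.777208 +0.180108 = -0.597100
D = (+0.240044+0.970762i)·(-0.597100)·(+1.000000+0.000000i) = -0.143330-0.579642i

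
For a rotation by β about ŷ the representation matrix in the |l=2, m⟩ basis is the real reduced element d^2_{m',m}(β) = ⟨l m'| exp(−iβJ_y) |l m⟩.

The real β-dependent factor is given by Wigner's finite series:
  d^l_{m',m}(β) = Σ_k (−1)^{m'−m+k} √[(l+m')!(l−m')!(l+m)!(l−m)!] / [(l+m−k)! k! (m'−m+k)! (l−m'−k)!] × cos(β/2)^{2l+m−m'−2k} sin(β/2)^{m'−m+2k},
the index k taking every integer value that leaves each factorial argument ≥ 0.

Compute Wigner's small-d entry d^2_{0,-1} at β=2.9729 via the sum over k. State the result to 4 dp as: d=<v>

d^2_{0,-1}(β=2.9729) via Wigner's sum:
With c≡cos(β/2)=0.084246 and s≡sin(β/2)=0.996445, N=[2·2·1·6]^{1/2}=4.898979
Admissible k: 0..1 (factorial args all ≥0)
  k=0: (−1)^1·4.8990/(2)·0.0842^3·0.9964^1 = -0.001459
  k=1: (−1)^2·4.8990/(2)·0.0842^1·0.9964^3 = +0.204168
d^2_{0,-1}(2.9729) = -0.001459 +0.204168 = +0.202708

d=0.2027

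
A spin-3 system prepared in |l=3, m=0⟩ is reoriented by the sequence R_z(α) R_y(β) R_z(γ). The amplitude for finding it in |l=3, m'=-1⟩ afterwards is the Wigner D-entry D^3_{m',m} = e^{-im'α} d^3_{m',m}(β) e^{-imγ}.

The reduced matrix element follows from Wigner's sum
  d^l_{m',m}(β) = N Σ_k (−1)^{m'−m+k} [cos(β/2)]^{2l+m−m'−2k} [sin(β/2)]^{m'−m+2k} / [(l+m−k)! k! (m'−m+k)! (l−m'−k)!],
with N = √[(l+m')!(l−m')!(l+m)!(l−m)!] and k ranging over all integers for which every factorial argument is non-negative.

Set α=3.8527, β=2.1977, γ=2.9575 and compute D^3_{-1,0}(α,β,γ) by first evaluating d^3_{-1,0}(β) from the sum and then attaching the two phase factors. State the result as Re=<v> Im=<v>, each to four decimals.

Re=-0.1915 Im=-0.1650

First d^3_{-1,0}(β=2.1977), then the phase factors e^{-i(-1)α} and e^{-i(0)γ}:
Half-angle: c=0.454621, s=0.890685. N=√(2·24·6·6)=41.569219
The bounds max(0,m−m')=1 and min(l+m,l−m')=3 give 3 terms
  k=1: (−1)^0·41.5692/(12)·0.4546^5·0.8907^1 = +0.059918
  k=2: (−1)^1·41.5692/(4)·0.4546^3·0.8907^3 = -0.689973
  k=3: (−1)^2·41.5692/(12)·0.4546^1·0.8907^5 = +0.882797
d^3_{-1,0}(2.1977) = +0.059918 -0.689973 +0.882797 = +0.252742
D = (-0.757640-0.652673i)·(+0.252742)·(+1.000000+0.000000i) = -0.191488-0.164958i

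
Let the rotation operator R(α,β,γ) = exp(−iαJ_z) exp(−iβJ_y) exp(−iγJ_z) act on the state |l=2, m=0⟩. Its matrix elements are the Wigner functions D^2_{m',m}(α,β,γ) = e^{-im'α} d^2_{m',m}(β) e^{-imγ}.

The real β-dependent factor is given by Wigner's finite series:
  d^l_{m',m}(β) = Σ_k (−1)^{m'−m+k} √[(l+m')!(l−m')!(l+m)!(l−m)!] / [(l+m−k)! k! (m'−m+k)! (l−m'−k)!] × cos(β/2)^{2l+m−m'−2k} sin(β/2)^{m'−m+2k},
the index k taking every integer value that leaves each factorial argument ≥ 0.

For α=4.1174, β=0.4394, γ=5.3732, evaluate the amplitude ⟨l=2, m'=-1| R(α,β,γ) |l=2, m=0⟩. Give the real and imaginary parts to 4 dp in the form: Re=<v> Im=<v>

Re=-0.2643 Im=-0.3905

First d^2_{-1,0}(β=0.4394), then the phase factors e^{-i(-1)α} and e^{-i(0)γ}:
Half-angle: c=0.975963, s=0.217937. N=√(1·6·2·2)=4.898979
k: max(0,(0)−(-1))=1 … min(2+(0),2−(-1))=2
  k=1: (−1)^0·4.8990/(2)·0.9760^3·0.2179^1 = +0.496256
  k=2: (−1)^1·4.8990/(2)·0.9760^1·0.2179^3 = -0.024746
d^2_{-1,0}(0.4394) = +0.496256 -0.024746 = +0.471511
Phases: e^{-i·(-1)·4.1174}=-0.560500-0.828155i, e^{-i·(0)·5.3732}=+1.000000+0.000000i ⇒ D=-0.264282-0.390484i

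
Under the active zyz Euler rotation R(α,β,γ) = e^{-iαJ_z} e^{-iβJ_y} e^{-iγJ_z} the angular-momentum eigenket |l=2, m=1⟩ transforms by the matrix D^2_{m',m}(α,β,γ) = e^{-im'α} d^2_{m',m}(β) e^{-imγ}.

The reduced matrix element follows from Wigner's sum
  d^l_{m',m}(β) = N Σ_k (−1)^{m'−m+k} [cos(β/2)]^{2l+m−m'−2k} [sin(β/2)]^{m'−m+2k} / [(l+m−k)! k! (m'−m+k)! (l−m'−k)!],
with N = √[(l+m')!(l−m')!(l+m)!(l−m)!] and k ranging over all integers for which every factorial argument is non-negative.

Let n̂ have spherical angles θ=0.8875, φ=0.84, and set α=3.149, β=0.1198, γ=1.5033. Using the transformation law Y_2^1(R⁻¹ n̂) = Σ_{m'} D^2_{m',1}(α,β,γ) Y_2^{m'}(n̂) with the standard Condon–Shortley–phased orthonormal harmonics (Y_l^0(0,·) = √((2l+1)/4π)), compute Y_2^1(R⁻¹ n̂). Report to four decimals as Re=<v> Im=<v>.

Need the full column D^2_{m',1} for m'=−2..2 at α=3.149, β=0.1198, γ=1.5033.
cos(β/2)=0.998207, sin(β/2)=0.059864
d^2_{-2,1}: single k=3 term ⇒ +0.000428;  D = +0.000035-0.000427i
d^2_{-1,1}: k∈[2..3] ⇒ +0.010713 -0.000013 = +0.010700;  D = -0.000801+0.010670i
d^2_{0,1}: k∈[1..2] ⇒ +0.145849 -0.000525 = +0.145325;  D = +0.009801-0.144994i
d^2_{1,1}: k∈[0..1] ⇒ +0.992845 -0.010713 = +0.982133;  D = -0.058980+0.980360i
d^2_{2,1}: single k=0 term ⇒ -0.119085;  D = -0.006271+0.118920i
Y_2^{m'}(θ=0.8875,φ=0.84) and Σ D·Y over m':
  (+0.0000-0.0004i)·(-0.0253-0.2309i)  (-0.0008+0.0107i)·(+0.2525-0.2817i)  (+0.0098-0.1450i)·(+0.0618+0.0000i)  (-0.0590+0.9804i)·(-0.2525-0.2817i)  (-0.0063+0.1189i)·(-0.0253+0.2309i)
Y_2^1(R⁻¹ n̂) = +0.267026-0.241388i

Re=0.2670 Im=-0.2414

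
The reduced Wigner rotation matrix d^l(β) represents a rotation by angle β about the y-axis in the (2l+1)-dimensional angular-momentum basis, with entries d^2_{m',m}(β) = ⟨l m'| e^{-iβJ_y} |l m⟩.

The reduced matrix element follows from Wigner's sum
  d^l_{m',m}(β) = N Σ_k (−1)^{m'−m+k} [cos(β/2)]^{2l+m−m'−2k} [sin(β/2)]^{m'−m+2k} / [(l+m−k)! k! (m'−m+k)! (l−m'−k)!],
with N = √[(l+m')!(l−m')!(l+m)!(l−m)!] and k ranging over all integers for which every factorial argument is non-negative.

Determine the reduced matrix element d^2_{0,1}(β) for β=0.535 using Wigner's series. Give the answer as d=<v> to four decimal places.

d=0.5372

d^2_{0,1}(β=0.535) via Wigner's sum:
With c≡cos(β/2)=0.964435 and s≡sin(β/2)=0.264321, N=[2·2·6·1]^{1/2}=4.898979
k∈{1,2} keeps every argument non-negative
  k=1: (−1)^0·4.8990/(2)·0.9644^3·0.2643^1 = +0.580799
  k=2: (−1)^1·4.8990/(2)·0.9644^1·0.2643^3 = -0.043626
d^2_{0,1}(0.535) = +0.580799 -0.043626 = +0.537173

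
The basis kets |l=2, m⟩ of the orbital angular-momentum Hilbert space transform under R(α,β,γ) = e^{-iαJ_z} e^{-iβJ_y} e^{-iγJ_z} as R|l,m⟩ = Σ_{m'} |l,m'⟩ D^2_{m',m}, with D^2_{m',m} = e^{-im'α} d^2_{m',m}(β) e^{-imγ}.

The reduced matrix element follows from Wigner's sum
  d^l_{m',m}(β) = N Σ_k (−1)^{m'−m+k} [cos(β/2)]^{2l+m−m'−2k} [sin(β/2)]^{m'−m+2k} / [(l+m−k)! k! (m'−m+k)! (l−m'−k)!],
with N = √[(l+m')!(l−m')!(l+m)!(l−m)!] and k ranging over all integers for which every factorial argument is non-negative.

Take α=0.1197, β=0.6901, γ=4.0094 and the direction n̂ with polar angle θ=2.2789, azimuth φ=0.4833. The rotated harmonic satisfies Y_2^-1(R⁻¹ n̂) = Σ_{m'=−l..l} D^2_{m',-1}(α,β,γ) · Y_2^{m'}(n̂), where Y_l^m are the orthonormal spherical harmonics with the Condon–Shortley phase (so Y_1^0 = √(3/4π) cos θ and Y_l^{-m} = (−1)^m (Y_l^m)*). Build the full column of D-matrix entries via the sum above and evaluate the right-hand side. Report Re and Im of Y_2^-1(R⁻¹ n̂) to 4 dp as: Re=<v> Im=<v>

Re=0.0317 Im=0.0214

Need the full column D^2_{m',-1} for m'=−2..2 at α=0.1197, β=0.6901, γ=4.0094.
cos(β/2)=0.941059, sin(β/2)=0.338244
d^2_{-2,-1}: single k=1 term ⇒ +0.563780;  D = -0.252101-0.504275i
d^2_{-1,-1}: k∈[0..1] ⇒ +0.784272 -0.303958 = +0.480313;  D = -0.264543-0.400896i
d^2_{0,-1}: k∈[0..1] ⇒ -0.690487 +0.089203 = -0.601283;  D = +0.388730+0.458727i
d^2_{1,-1}: k∈[0..1] ⇒ +0.303958 -0.013089 = +0.290869;  D = -0.213200-0.197864i
d^2_{2,-1}: single k=0 term ⇒ -0.072834;  D = +0.058920+0.042816i
Y_2^{m'}(θ=2.2789,φ=0.4833) and Σ D·Y over m':
  (-0.2521-0.5043i)·(+0.1266-0.1834i)  (-0.2645-0.4009i)·(-0.3380+0.1774i)  (+0.3887+0.4587i)·(+0.0849+0.0000i)  (-0.2132-0.1979i)·(+0.3380+0.1774i)  (+0.0589+0.0428i)·(+0.1266+0.1834i)
Y_2^-1(R⁻¹ n̂) = +0.031728+0.021425i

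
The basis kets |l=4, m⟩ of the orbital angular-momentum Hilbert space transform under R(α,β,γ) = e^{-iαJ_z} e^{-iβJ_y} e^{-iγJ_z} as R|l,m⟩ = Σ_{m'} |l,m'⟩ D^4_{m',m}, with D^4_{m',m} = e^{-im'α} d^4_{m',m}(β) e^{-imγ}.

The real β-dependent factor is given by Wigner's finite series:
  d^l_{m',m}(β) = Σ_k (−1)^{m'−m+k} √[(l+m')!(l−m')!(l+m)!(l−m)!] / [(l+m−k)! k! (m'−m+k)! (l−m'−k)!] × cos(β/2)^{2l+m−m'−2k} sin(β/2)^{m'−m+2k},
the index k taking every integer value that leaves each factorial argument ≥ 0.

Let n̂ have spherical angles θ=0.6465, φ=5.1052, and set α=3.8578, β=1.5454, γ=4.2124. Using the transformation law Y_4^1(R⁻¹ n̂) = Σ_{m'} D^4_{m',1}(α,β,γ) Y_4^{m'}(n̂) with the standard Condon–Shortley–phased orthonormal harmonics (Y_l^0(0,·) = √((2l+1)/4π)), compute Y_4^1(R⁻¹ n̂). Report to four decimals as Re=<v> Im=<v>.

Re=-0.0326 Im=-0.2609

Need the full column D^4_{m',1} for m'=−4..4 at α=3.8578, β=1.5454, γ=4.2124.
cos(β/2)=0.716028, sin(β/2)=0.698071
d^4_{-4,1}: single k=5 term ⇒ +0.455390;  D = +0.100813-0.444091i
d^4_{-3,1}: k∈[4..5] ⇒ +0.825731 -0.470900 = +0.354831;  D = +0.167926+0.312580i
d^4_{-2,1}: k∈[3..5] ⇒ +0.905452 -1.290908 +0.245394 = -0.140062;  D = +0.131004+0.049551i
d^4_{-1,1}: k∈[2..5] ⇒ +0.656721 -1.872583 +0.889917 -0.056389 = -0.382333;  D = -0.358547+0.132752i
d^4_{0,1}: k∈[1..4] ⇒ +0.301250 -1.717974 +1.632884 -0.258668 = -0.042509;  D = +0.020379-0.037305i
d^4_{1,1}: k∈[0..3] ⇒ +0.069094 -0.985082 +1.872583 -0.593278 = +0.363317;  D = -0.077945-0.354857i
d^4_{2,1}: k∈[0..2] ⇒ -0.285791 +1.358178 -0.860605 = +0.211782;  D = +0.170075+0.126198i
d^4_{3,1}: k∈[0..1] ⇒ +0.521256 -0.825731 = -0.304475;  D = +0.303553-0.023675i
d^4_{4,1}: single k=0 term ⇒ -0.479120;  D = -0.335847+0.341706i
Y_4^{m'}(θ=0.6465,φ=5.1052) and Σ D·Y over m':
  (+0.1008-0.4441i)·(-0.0000-0.0583i)  (+0.1679+0.3126i)·(-0.2018-0.0835i)  (+0.1310+0.0496i)·(-0.2969+0.2970i)  (-0.3585+0.1328i)·(+0.1271+0.3068i)  (+0.0204-0.0373i)·(-0.2017+0.0000i)  (-0.0779-0.3549i)·(-0.1271+0.3068i)  (+0.1701+0.1262i)·(-0.2969-0.2970i)  (+0.3036-0.0237i)·(+0.2018-0.0835i)  (-0.3358+0.3417i)·(-0.0000+0.0583i)
Y_4^1(R⁻¹ n̂) = -0.032557-0.260865i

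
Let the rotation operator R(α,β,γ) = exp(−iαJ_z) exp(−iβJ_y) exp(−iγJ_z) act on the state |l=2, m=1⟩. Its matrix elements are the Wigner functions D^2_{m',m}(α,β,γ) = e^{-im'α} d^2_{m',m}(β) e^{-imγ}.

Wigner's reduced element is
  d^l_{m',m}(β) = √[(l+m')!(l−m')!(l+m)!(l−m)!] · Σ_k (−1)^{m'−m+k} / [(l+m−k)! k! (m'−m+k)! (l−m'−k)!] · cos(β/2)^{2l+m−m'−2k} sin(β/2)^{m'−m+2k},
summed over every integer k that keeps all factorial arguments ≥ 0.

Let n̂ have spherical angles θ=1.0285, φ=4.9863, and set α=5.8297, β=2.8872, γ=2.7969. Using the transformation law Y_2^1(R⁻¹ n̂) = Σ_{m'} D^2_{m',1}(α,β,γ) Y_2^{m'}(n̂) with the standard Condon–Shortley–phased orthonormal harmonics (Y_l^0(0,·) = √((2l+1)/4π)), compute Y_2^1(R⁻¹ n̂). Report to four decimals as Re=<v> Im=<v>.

Need the full column D^2_{m',1} for m'=−2..2 at α=5.8297, β=2.8872, γ=2.7969.
cos(β/2)=0.126854, sin(β/2)=0.991921
d^2_{-2,1}: single k=3 term ⇒ +0.247608;  D = -0.209487+0.132004i
d^2_{-1,1}: k∈[2..3] ⇒ +0.047499 -0.968075 = -0.920577;  D = +0.915134-0.099955i
d^2_{0,1}: k∈[1..2] ⇒ +0.004960 -0.303257 = -0.298297;  D = +0.280751+0.100797i
d^2_{1,1}: k∈[0..1] ⇒ +0.000259 -0.047499 = -0.047240;  D = +0.032974+0.033828i
d^2_{2,1}: single k=0 term ⇒ -0.004050;  D = +0.001271+0.003845i
Y_2^{m'}(θ=1.0285,φ=4.9863) and Σ D·Y over m':
  (-0.2095+0.1320i)·(-0.2419+0.1476i)  (+0.9151-0.1000i)·(+0.0924+0.3288i)  (+0.2808+0.1008i)·(-0.0634+0.0000i)  (+0.0330+0.0338i)·(-0.0924+0.3288i)  (+0.0013+0.0038i)·(-0.2419-0.1476i)
Y_2^1(R⁻¹ n̂) = +0.116899+0.229002i

Re=0.1169 Im=0.2290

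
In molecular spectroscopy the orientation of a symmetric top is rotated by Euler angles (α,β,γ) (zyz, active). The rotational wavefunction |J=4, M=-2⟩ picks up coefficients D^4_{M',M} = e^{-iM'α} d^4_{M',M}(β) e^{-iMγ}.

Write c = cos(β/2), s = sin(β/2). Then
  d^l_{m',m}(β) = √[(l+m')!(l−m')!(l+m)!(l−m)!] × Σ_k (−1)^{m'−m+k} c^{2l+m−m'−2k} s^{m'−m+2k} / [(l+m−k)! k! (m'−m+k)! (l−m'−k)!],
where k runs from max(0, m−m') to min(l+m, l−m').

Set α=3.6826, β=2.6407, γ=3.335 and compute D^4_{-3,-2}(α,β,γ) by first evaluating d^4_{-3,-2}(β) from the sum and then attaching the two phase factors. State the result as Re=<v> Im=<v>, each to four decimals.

D^4_{-3,-2}(3.6826,2.6407,3.335) = e^{-i·-3·3.6826}·d^4_{-3,-2}(2.6407)·e^{-i·-2·3.335}. Compute d first:
Half-angle: c=0.247836, s=0.968802. N=√(1·5040·2·720)=2693.993318
k: max(0,(-2)−(-3))=1 … min(4+(-2),4−(-3))=2
  k=1: (−1)^0·2693.9933/(720)·0.2478^7·0.9688^1 = +0.000208
  k=2: (−1)^1·2693.9933/(240)·0.2478^5·0.9688^3 = -0.009544
d^4_{-3,-2}(2.6407) = +0.000208 -0.009544 = -0.009335
D = (+0.052202-0.998637i)·(-0.009335)·(+0.926115+0.377240i) = -0.003968+0.008450i

Re=-0.0040 Im=0.0085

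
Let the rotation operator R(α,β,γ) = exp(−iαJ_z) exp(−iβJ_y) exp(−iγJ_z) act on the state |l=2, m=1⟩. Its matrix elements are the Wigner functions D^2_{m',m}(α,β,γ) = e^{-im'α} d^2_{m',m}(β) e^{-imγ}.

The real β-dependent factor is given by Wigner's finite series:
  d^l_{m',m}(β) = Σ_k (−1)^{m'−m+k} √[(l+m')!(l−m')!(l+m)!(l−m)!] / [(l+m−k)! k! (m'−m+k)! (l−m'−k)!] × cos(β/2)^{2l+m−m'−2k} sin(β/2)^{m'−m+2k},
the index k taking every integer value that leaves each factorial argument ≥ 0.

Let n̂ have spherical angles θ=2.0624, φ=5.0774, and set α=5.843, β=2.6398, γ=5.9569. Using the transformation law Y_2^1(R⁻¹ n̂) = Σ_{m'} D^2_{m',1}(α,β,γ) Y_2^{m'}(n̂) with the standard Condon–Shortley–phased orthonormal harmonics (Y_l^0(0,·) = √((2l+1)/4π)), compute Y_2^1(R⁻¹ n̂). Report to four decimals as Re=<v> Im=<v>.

Re=0.0650 Im=0.3805

Need the full column D^2_{m',1} for m'=−2..2 at α=5.843, β=2.6398, γ=5.9569.
cos(β/2)=0.248272, sin(β/2)=0.968690
d^2_{-2,1}: single k=3 term ⇒ +0.451350;  D = +0.383820-0.237485i
d^2_{-1,1}: k∈[2..3] ⇒ +0.173519 -0.880521 = -0.707002;  D = -0.702421+0.080354i
d^2_{0,1}: k∈[1..2] ⇒ +0.036312 -0.552788 = -0.516477;  D = -0.489227-0.165544i
d^2_{1,1}: k∈[0..1] ⇒ +0.003799 -0.173519 = -0.169720;  D = -0.122260-0.117717i
d^2_{2,1}: single k=0 term ⇒ -0.029648;  D = -0.010559-0.027704i
Y_2^{m'}(θ=2.0624,φ=5.0774) and Σ D·Y over m':
  (+0.3838-0.2375i)·(-0.2237+0.2002i)  (-0.7024+0.0804i)·(-0.1148-0.3003i)  (-0.4892-0.1655i)·(-0.1046+0.0000i)  (-0.1223-0.1177i)·(+0.1148-0.3003i)  (-0.0106-0.0277i)·(-0.2237-0.2002i)
Y_2^1(R⁻¹ n̂) = +0.065013+0.380516i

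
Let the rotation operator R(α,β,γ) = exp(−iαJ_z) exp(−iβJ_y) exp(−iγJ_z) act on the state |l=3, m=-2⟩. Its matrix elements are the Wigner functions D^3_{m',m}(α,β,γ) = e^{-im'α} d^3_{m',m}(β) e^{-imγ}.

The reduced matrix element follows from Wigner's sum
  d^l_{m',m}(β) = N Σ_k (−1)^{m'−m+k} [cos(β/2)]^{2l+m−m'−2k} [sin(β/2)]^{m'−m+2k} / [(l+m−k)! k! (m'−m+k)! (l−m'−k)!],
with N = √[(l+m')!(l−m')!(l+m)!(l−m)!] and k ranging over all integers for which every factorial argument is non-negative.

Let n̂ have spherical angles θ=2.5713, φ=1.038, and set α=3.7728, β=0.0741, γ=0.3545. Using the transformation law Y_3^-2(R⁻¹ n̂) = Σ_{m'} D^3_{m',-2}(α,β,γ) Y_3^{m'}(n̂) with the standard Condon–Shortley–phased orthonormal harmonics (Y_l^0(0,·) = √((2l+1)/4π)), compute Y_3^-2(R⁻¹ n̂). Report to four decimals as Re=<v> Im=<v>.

Re=-0.2035 Im=0.0432

Need the full column D^3_{m',-2} for m'=−3..3 at α=3.7728, β=0.0741, γ=0.3545.
cos(β/2)=0.999314, sin(β/2)=0.037042
d^3_{-3,-2}: single k=1 term ⇒ +0.090422;  D = +0.077603-0.046409i
d^3_{-2,-2}: k∈[0..1] ⇒ +0.995889 -0.006842 = +0.989048;  D = -0.385717+0.910735i
d^3_{-1,-2}: k∈[0..1] ⇒ -0.116734 +0.000321 = -0.116413;  D = +0.026606+0.113332i
d^3_{0,-2}: k∈[0..1] ⇒ +0.007495 -0.000010 = +0.007484;  D = +0.005681+0.004873i
d^3_{1,-2}: k∈[0..1] ⇒ -0.000321 +0.000000 = -0.000321;  D = +0.000320+0.000025i
d^3_{2,-2}: k∈[0..1] ⇒ +0.000009 -0.000000 = +0.000009;  D = +0.000008-0.000005i
d^3_{3,-2}: single k=0 term ⇒ -0.000000;  D = +0.000000-0.000000i
Y_3^{m'}(θ=2.5713,φ=1.038) and Σ D·Y over m':
  (+0.0776-0.0464i)·(-0.0656-0.0018i)  (-0.3857+0.9107i)·(+0.1214+0.2194i)  (+0.0266+0.1133i)·(+0.2253-0.3821i)  (+0.0057+0.0049i)·(-0.1705+0.0000i)  (+0.0003+0.0000i)·(-0.2253-0.3821i)  (+0.0000-0.0000i)·(+0.1214-0.2194i)  (+0.0000-0.0000i)·(+0.0656-0.0018i)
Y_3^-2(R⁻¹ n̂) = -0.203538+0.043204i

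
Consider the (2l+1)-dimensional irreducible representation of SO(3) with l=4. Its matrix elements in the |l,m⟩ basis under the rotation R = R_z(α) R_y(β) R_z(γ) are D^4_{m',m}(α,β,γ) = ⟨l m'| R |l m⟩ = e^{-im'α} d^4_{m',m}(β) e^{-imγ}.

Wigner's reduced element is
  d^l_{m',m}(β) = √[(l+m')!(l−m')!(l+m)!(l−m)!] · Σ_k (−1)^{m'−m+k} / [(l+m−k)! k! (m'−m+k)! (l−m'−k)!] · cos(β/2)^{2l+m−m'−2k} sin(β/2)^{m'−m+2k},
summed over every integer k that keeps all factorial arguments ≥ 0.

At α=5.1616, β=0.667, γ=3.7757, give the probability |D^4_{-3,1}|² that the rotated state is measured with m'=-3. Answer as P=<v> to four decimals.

D^4_{-3,1}(5.1616,0.667,3.7757) = e^{-i·-3·5.1616}·d^4_{-3,1}(0.667)·e^{-i·1·3.7757}. Compute d first:
Half-angle: c=0.944902, s=0.327352. N=√(1·5040·120·6)=1904.940944
The bounds max(0,m−m')=4 and min(l+m,l−m')=5 give 2 terms
  k=4: (−1)^0·1904.9409/(144)·0.9449^4·0.3274^4 = +0.121095
  k=5: (−1)^1·1904.9409/(240)·0.9449^2·0.3274^6 = -0.008720
d^4_{-3,1}(0.667) = +0.121095 -0.008720 = +0.112375
|D^4_{-3,1}|² = |d^4_{-3,1}(β)|² = (+0.112375)² = 0.012628 (the z-rotation phases have unit modulus)

P=0.0126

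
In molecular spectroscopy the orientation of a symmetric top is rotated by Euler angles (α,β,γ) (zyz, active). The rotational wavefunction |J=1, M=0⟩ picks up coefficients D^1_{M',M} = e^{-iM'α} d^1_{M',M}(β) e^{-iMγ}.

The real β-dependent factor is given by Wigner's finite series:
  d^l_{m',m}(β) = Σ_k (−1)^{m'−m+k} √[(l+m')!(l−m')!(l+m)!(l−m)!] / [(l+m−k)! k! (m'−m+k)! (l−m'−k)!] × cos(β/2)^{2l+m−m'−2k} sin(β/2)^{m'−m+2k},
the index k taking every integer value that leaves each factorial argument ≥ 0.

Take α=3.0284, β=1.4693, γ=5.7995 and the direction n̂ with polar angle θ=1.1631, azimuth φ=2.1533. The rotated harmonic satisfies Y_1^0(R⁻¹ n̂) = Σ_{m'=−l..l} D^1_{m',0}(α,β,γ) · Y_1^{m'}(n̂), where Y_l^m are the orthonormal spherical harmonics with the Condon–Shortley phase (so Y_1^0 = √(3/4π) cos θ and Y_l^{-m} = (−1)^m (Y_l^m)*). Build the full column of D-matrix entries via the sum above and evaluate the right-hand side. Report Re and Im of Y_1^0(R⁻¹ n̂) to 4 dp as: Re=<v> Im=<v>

Re=0.3056 Im=0.0000

Need the full column D^1_{m',0} for m'=−1..1 at α=3.0284, β=1.4693, γ=5.7995.
cos(β/2)=0.742065, sin(β/2)=0.670327
d^1_{-1,0}: single k=1 term ⇒ +0.703468;  D = -0.698966+0.079457i
d^1_{0,0}: k∈[0..1] ⇒ +0.550661 -0.449339 = +0.101322;  D = +0.101322+0.000000i
d^1_{1,0}: single k=0 term ⇒ -0.703468;  D = +0.698966+0.079457i
Y_1^{m'}(θ=1.1631,φ=2.1533) and Σ D·Y over m':
  (-0.6990+0.0795i)·(-0.1745-0.2649i)  (+0.1013+0.0000i)·(+0.1937+0.0000i)  (+0.6990+0.0795i)·(+0.1745-0.2649i)
Y_1^0(R⁻¹ n̂) = +0.305637+0.000000i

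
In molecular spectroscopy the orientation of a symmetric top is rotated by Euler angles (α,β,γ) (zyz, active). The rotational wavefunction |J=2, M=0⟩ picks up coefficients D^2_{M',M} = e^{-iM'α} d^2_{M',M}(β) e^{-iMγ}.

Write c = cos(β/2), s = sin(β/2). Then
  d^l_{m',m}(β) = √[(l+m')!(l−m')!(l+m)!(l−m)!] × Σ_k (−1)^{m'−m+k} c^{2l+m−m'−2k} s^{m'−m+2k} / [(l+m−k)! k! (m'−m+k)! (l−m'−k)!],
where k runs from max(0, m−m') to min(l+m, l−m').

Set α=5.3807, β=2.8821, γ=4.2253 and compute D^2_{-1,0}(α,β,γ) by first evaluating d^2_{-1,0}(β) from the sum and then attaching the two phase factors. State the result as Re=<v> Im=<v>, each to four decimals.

Split into d^2_{-1,0}(β=2.8821) × two z-phases.
With c≡cos(β/2)=0.129383 and s≡sin(β/2)=0.991595, N=[1·6·2·2]^{1/2}=4.898979
k: max(0,(0)−(-1))=1 … min(2+(0),2−(-1))=2
  k=1: (−1)^0·4.8990/(2)·0.1294^3·0.9916^1 = +0.005261
  k=2: (−1)^1·4.8990/(2)·0.1294^1·0.9916^3 = -0.308997
d^2_{-1,0}(2.8821) = +0.005261 -0.308997 = -0.303736
Phases: e^{-i·(-1)·5.3807}=+0.619661-0.784869i, e^{-i·(0)·4.2253}=+1.000000+0.000000i ⇒ D=-0.188214+0.238393i

Re=-0.1882 Im=0.2384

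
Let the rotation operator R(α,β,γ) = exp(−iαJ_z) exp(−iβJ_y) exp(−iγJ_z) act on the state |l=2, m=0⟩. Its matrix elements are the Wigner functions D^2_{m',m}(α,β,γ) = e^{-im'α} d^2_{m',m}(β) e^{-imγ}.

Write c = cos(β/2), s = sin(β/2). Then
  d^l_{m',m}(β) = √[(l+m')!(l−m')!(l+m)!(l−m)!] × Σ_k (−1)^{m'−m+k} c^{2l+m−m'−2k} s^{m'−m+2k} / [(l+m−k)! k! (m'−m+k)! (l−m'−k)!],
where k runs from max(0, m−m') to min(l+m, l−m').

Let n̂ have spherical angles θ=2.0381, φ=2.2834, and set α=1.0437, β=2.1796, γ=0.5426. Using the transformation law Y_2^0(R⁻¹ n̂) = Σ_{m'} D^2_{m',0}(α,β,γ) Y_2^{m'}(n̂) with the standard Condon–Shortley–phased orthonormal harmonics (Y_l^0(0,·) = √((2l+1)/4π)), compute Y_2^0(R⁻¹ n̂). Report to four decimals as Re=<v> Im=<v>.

Need the full column D^2_{m',0} for m'=−2..2 at α=1.0437, β=2.1796, γ=0.5426.
cos(β/2)=0.462663, sin(β/2)=0.886534
d^2_{-2,0}: single k=2 term ⇒ +0.412093;  D = -0.203545+0.358316i
d^2_{-1,0}: k∈[1..2] ⇒ +0.215062 -0.789636 = -0.574573;  D = -0.289025-0.496587i
d^2_{0,0}: k∈[0..2] ⇒ +0.045820 -0.672946 +0.617707 = -0.009419;  D = -0.009419+0.000000i
d^2_{1,0}: k∈[0..1] ⇒ -0.215062 +0.789636 = +0.574573;  D = +0.289025-0.496587i
d^2_{2,0}: single k=0 term ⇒ +0.412093;  D = -0.203545-0.358316i
Y_2^{m'}(θ=2.0381,φ=2.2834) and Σ D·Y over m':
  (-0.2035+0.3583i)·(-0.0447+0.3046i)  (-0.2890-0.4966i)·(+0.2031+0.2351i)  (-0.0094+0.0000i)·(-0.1234+0.0000i)  (+0.2890-0.4966i)·(-0.2031+0.2351i)  (-0.2035-0.3583i)·(-0.0447-0.3046i)
Y_2^0(R⁻¹ n̂) = -0.082893+0.000000i

Re=-0.0829 Im=0.0000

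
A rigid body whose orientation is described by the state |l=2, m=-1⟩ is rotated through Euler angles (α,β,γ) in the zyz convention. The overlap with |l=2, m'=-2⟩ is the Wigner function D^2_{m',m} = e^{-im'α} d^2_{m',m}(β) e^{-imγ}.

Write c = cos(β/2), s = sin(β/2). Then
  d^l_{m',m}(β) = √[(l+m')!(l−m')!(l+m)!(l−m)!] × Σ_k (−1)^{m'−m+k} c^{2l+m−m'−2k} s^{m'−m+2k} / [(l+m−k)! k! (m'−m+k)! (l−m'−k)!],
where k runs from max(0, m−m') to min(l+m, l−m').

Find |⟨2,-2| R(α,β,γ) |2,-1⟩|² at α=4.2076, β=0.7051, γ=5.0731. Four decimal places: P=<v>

Split into d^2_{-2,-1}(β=0.7051) × two z-phases.
c=cos(0.7051/2)=0.938495, s=sin(0.7051/2)=0.345292; N=√[1·24·1·6]=12.000000
Admissible k: 1..1 (factorial args all ≥0)
  k=1: (−1)^0·12.0000/(6)·0.9385^3·0.3453^1 = +0.570838
d^2_{-2,-1}(0.7051) = +0.570838
|D^2_{-2,-1}|² = |d^2_{-2,-1}(β)|² = (+0.570838)² = 0.325856 (the z-rotation phases have unit modulus)

P=0.3259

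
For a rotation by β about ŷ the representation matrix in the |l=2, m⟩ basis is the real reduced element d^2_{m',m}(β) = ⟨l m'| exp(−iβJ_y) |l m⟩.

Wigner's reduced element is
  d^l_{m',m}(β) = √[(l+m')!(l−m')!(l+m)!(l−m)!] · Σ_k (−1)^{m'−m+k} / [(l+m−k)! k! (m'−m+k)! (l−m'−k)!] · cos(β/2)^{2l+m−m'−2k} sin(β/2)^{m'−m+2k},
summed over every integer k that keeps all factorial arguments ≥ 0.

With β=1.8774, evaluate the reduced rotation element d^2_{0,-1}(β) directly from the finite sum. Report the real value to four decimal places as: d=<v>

d^2_{0,-1}(β=1.8774) via Wigner's sum:
c=cos(1.8774/2)=0.590837, s=sin(1.8774/2)=0.806791; N=√[2·2·1·6]=4.898979
k∈{0,1} keeps every argument non-negative
  k=0: (−1)^1·4.8990/(2)·0.5908^3·0.8068^1 = -0.407606
  k=1: (−1)^2·4.8990/(2)·0.5908^1·0.8068^3 = +0.760022
d^2_{0,-1}(1.8774) = -0.407606 +0.760022 = +0.352416

d=0.3524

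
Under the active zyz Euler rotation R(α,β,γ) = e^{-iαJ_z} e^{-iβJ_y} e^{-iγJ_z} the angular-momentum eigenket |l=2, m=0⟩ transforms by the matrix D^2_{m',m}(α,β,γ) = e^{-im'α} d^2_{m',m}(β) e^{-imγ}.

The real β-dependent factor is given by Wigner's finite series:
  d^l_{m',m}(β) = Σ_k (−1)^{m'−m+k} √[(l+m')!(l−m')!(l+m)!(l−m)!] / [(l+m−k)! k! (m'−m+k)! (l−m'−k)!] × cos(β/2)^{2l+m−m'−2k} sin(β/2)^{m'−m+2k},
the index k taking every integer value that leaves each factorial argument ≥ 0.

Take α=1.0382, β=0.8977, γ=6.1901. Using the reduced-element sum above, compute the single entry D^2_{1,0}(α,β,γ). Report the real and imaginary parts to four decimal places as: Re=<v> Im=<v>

Split into d^2_{1,0}(β=0.8977) × two z-phases.
With c≡cos(β/2)=0.900947 and s≡sin(β/2)=0.433930, N=[6·1·2·2]^{1/2}=4.898979
The bounds max(0,m−m')=0 and min(l+m,l−m')=1 give 2 terms
  k=0: (−1)^1·4.8990/(2)·0.9009^3·0.4339^1 = -0.777307
  k=1: (−1)^2·4.8990/(2)·0.9009^1·0.4339^3 = +0.180315
d^2_{1,0}(0.8977) = -0.777307 +0.180315 = -0.596991
Attach z-rotation phases: D = e^{-i(1)(1.0382)}·(-0.596991)·e^{-i(0)(6.1901)} = -0.303135+0.514303i

Re=-0.3031 Im=0.5143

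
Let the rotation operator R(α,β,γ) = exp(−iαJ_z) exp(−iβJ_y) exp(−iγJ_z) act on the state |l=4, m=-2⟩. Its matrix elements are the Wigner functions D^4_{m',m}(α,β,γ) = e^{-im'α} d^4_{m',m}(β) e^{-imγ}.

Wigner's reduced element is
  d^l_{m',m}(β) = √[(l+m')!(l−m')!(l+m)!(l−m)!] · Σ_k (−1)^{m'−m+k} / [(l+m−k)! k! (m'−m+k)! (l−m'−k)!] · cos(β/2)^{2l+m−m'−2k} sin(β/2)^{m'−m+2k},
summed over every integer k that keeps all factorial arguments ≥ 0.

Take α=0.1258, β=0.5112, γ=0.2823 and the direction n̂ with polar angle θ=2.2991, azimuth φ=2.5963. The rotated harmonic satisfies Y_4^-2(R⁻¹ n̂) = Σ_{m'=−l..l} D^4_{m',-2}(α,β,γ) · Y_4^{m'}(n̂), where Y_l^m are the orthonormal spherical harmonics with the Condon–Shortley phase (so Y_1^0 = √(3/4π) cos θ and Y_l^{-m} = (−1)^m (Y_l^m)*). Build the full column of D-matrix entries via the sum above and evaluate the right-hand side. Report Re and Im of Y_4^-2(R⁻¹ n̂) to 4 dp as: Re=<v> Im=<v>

Re=-0.3484 Im=0.0673

Need the full column D^4_{m',-2} for m'=−4..4 at α=0.1258, β=0.5112, γ=0.2823.
cos(β/2)=0.967512, sin(β/2)=0.252826
d^4_{-4,-2}: single k=2 term ⇒ +0.277434;  D = +0.133738+0.243072i
d^4_{-3,-2}: k∈[1..2] ⇒ +0.750723 -0.153791 = +0.596931;  D = +0.351098+0.482760i
d^4_{-2,-2}: k∈[0..2] ⇒ +0.767803 -0.629161 +0.053704 = +0.192346;  D = +0.131756+0.140133i
d^4_{-1,-2}: k∈[0..2] ⇒ -0.851239 +0.290638 -0.013231 = -0.573832;  D = -0.442420-0.365443i
d^4_{0,-2}: k∈[0..2] ⇒ +0.497396 -0.090574 +0.002319 = +0.409142;  D = +0.345644+0.218923i
d^4_{1,-2}: k∈[0..2] ⇒ -0.193759 +0.019846 -0.000271 = -0.174183;  D = -0.157682-0.074002i
d^4_{2,-2}: k∈[0..2] ⇒ +0.053704 -0.002934 +0.000017 = +0.050786;  D = +0.048319+0.015638i
d^4_{3,-2}: k∈[0..1] ⇒ -0.010502 +0.000239 = -0.010263;  D = -0.010083-0.001910i
d^4_{4,-2}: single k=0 term ⇒ +0.001294;  D = +0.001291+0.000079i
Y_4^{m'}(θ=2.2991,φ=2.5963) and Σ D·Y over m':
  (+0.1337+0.2431i)·(-0.0787+0.1125i)  (+0.3511+0.4828i)·(-0.0225+0.3456i)  (+0.1318+0.1401i)·(+0.1809+0.3472i)  (-0.4424-0.3654i)·(+0.0203+0.0123i)  (+0.3456+0.2189i)·(-0.3619+0.0000i)  (-0.1577-0.0740i)·(-0.0203+0.0123i)  (+0.0483+0.0156i)·(+0.1809-0.3472i)  (-0.0101-0.0019i)·(+0.0225+0.3456i)  (+0.0013+0.0001i)·(-0.0787-0.1125i)
Y_4^-2(R⁻¹ n̂) = -0.348384+0.067277i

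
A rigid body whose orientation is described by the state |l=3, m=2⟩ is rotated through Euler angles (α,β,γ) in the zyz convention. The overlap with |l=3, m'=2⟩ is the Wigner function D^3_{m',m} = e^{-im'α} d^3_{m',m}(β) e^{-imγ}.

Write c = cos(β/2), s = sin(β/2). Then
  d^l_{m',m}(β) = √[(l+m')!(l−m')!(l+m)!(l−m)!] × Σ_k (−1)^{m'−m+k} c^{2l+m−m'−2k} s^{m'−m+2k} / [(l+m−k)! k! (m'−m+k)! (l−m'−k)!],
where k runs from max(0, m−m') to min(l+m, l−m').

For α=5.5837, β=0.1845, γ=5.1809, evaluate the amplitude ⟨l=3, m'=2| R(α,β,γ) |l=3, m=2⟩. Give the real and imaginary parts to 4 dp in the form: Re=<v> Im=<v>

Re=-0.8352 Im=-0.4159

First d^3_{2,2}(β=0.1845), then the phase factors e^{-i(2)α} and e^{-i(2)γ}:
With c≡cos(β/2)=0.995748 and s≡sin(β/2)=0.092119, N=[120·1·120·1]^{1/2}=120.000000
The bounds max(0,m−m')=0 and min(l+m,l−m')=1 give 2 terms
  k=0: (−1)^0·120.0000/(120)·0.9957^6·0.0921^0 = +0.974758
  k=1: (−1)^1·120.0000/(24)·0.9957^4·0.0921^2 = -0.041713
d^3_{2,2}(0.1845) = +0.974758 -0.041713 = +0.933045
Attach z-rotation phases: D = e^{-i(2)(5.5837)}·(+0.933045)·e^{-i(2)(5.1809)} = -0.835248-0.415852i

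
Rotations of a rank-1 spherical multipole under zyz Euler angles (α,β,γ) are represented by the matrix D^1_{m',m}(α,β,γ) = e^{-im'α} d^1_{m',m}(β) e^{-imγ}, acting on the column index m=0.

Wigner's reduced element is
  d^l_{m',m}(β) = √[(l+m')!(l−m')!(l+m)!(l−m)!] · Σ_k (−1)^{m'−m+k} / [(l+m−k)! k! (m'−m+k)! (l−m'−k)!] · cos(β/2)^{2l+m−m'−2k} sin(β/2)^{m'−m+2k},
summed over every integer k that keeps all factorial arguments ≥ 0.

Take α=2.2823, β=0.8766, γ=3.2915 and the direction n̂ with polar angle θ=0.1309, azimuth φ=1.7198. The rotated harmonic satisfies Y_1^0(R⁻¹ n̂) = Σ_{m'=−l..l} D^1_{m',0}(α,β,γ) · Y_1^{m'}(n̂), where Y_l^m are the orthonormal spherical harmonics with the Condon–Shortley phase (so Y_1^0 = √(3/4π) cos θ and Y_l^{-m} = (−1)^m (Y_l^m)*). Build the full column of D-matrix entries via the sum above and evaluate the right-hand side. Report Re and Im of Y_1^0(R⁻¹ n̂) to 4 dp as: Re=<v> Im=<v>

Re=0.3514 Im=0.0000

Need the full column D^1_{m',0} for m'=−1..1 at α=2.2823, β=0.8766, γ=3.2915.
cos(β/2)=0.905474, sin(β/2)=0.424401
d^1_{-1,0}: single k=1 term ⇒ +0.543460;  D = -0.354865+0.411606i
d^1_{0,0}: k∈[0..1] ⇒ +0.819884 -0.180116 = +0.639768;  D = +0.639768+0.000000i
d^1_{1,0}: single k=0 term ⇒ -0.543460;  D = +0.354865+0.411606i
Y_1^{m'}(θ=0.1309,φ=1.7198) and Σ D·Y over m':
  (-0.3549+0.4116i)·(-0.0067-0.0446i)  (+0.6398+0.0000i)·(+0.4844+0.0000i)  (+0.3549+0.4116i)·(+0.0067-0.0446i)
Y_1^0(R⁻¹ n̂) = +0.351382+0.000000i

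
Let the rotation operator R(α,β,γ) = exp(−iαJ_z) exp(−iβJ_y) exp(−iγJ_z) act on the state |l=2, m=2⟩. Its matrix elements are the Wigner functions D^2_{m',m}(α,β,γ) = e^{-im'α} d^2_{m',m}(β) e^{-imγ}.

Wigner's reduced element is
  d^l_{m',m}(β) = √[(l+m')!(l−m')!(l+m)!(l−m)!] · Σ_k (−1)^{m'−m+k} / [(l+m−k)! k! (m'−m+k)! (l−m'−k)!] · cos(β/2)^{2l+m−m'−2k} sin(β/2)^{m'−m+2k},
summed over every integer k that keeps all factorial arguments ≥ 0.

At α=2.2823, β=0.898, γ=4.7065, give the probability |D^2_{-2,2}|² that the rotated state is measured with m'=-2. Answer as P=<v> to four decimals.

P=0.0013

Split into d^2_{-2,2}(β=0.898) × two z-phases.
Half-angle: c=0.900882, s=0.434065. N=√(1·24·24·1)=24.000000
The bounds max(0,m−m')=4 and min(l+m,l−m')=4 give 1 term
  k=4: (−1)^0·24.0000/(24)·0.9009^0·0.4341^4 = +0.035499
d^2_{-2,2}(0.898) = +0.035499
|D^2_{-2,2}|² = |d^2_{-2,2}(β)|² = (+0.035499)² = 0.001260 (the z-rotation phases have unit modulus)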